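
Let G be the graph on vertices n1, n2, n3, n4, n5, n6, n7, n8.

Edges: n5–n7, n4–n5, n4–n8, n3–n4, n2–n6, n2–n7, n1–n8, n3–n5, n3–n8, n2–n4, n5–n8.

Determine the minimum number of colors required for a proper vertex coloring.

4

n3, n4, n5, n8 are pairwise adjacent (a clique of size 4), so at least 4 colors are needed.
One proper 4-coloring: n1=blue, n2=red, n3=yellow, n4=green, n5=blue, n6=blue, n7=green, n8=red. Every edge joins two different colors.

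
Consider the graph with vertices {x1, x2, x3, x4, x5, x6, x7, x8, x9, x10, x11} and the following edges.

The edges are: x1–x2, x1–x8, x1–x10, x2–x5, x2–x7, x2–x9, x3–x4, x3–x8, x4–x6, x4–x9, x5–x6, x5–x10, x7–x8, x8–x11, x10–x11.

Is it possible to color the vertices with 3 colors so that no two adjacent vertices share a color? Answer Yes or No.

Yes

The chromatic number is 3. The cycle x2-x9-x4-x6-x5-x2 has odd length 5, so it cannot be 2-colored; at least 3 colors are needed.
3 colors suffice: color 1 → {x2, x4, x8, x10}; color 2 → {x1, x3, x5, x7, x9, x11}; color 3 → {x6}.
That is already a proper 3-coloring.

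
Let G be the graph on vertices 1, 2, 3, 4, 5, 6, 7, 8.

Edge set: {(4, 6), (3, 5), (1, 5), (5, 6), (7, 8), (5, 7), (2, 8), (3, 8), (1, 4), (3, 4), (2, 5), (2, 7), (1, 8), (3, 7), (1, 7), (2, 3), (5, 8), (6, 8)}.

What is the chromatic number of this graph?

5

2, 3, 5, 7, 8 are mutually adjacent (a clique of size 5), so at least 5 colors are needed.
5 colors suffice: color red → {4, 8}; color blue → {5}; color green → {6, 7}; color yellow → {1, 3}; color purple → {2}. No two adjacent vertices share a color.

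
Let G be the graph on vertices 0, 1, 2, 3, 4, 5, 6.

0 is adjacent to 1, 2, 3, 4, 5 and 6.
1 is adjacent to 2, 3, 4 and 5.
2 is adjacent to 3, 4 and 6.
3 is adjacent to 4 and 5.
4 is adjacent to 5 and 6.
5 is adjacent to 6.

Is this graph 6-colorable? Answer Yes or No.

The chromatic number is 5. 0, 1, 2, 3, 4 are pairwise adjacent (a clique of size 5), so at least 5 colors are needed.
5 colors suffice: color red → {4}; color blue → {0}; color green → {2, 5}; color yellow → {1, 6}; color purple → {3}.
Since 6 ≥ 5, a proper 6-coloring certainly exists.

Yes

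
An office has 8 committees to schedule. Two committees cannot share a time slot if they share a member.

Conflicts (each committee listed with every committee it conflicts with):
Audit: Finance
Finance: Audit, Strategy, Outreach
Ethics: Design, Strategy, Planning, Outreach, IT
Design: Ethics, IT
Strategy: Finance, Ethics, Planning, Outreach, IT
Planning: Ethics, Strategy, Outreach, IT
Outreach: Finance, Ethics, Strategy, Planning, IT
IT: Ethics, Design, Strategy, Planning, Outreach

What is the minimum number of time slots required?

Ethics, Strategy, Planning, Outreach, IT all conflict with each other, so at least 5 time slots are needed.
5 time slots suffice: time slot 1 → {Finance, Ethics}; time slot 2 → {Audit, Design, Outreach}; time slot 3 → {IT}; time slot 4 → {Strategy}; time slot 5 → {Planning}. Every pair that conflicts lands in different time slots.

5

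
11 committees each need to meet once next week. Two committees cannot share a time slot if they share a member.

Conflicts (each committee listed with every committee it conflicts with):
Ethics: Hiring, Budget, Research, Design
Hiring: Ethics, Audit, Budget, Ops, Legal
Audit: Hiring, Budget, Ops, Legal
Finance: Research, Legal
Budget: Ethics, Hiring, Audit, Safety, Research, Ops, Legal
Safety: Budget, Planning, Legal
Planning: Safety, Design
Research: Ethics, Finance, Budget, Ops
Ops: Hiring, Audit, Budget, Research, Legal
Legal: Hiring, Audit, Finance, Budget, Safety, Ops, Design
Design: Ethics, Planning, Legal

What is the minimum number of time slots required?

Hiring, Audit, Budget, Ops, Legal are mutually in conflict, so at least 5 time slots are needed.
A valid assignment using 5 time slots: Ethics=2, Hiring=3, Audit=5, Finance=1, Budget=1, Safety=3, Planning=2, Research=3, Ops=4, Legal=2, Design=1. No two conflicting committees share a time slot.

5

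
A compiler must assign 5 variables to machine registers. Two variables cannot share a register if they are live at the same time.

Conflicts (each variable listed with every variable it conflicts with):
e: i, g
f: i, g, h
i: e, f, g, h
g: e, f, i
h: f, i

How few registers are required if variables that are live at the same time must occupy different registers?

3

e, i, g are mutually in conflict, so at least 3 registers are needed.
A valid assignment using 3 registers: e=3, f=3, i=1, g=2, h=2. Each listed conflict is separated.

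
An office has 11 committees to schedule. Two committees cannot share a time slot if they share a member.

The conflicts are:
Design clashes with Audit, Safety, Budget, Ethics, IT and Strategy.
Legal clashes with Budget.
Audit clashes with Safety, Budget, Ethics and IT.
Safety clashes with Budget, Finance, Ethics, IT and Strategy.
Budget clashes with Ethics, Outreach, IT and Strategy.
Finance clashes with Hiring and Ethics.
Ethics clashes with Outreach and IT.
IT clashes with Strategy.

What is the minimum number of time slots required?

Design, Audit, Safety, Budget, Ethics, IT pairwise conflict, so at least 6 time slots are needed.
6 time slots suffice: Design=4, Legal=2, Audit=6, Safety=3, Budget=1, Finance=1, Hiring=2, Ethics=2, Outreach=3, IT=5, Strategy=2. Every pair that conflicts lands in different time slots.

6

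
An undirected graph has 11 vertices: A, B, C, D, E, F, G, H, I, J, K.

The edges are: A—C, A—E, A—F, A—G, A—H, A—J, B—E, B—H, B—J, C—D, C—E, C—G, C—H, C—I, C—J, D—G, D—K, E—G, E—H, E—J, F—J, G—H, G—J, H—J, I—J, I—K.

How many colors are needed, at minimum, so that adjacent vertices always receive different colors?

6

A, C, E, G, H, J are pairwise adjacent (a clique of size 6), so at least 6 colors are needed.
6 colors suffice: color 1 → {D, J}; color 2 → {B, C, F, K}; color 3 → {A, I}; color 4 → {G}; color 5 → {E}; color 6 → {H}. Each edge has distinct colors on its endpoints.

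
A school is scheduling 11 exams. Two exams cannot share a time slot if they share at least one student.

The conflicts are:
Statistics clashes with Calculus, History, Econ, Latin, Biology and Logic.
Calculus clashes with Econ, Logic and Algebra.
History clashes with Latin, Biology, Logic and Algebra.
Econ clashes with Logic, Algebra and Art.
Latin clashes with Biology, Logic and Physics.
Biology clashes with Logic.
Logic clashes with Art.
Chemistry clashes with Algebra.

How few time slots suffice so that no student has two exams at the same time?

Statistics, History, Latin, Biology, Logic all conflict with each other, so at least 5 time slots are needed.
A valid assignment using 5 time slots: Statistics=2, Calculus=4, History=3, Econ=3, Latin=4, Biology=5, Logic=1, Chemistry=2, Algebra=1, Art=2, Physics=1. No two conflicting exams share a time slot.

5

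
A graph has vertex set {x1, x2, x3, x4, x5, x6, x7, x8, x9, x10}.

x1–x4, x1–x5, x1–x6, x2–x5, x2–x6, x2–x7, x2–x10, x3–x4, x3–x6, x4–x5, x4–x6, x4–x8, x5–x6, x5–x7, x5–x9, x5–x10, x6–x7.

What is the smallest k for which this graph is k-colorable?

x1, x4, x5, x6 are mutually adjacent (a clique of size 4), so at least 4 colors are needed.
4 colors suffice: color 1 → {x3, x5, x8}; color 2 → {x6, x9, x10}; color 3 → {x2, x4}; color 4 → {x1, x7}. No two adjacent vertices share a color.

4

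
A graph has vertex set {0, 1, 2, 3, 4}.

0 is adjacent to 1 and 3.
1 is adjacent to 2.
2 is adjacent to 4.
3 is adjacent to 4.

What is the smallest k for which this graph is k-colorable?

3

The cycle 1-2-4-3-0-1 has odd length 5, so it cannot be 2-colored; at least 3 colors are needed.
One proper 3-coloring: 0=red, 1=blue, 2=green, 3=blue, 4=red. Each edge has distinct colors on its endpoints.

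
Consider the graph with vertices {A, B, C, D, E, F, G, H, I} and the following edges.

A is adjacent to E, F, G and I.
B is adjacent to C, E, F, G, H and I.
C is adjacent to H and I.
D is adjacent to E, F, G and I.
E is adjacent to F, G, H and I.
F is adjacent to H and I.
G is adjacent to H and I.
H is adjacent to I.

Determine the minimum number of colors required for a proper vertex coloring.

B, E, F, H, I are pairwise adjacent (a clique of size 5), so at least 5 colors are needed.
5 colors suffice: color red → {I}; color blue → {C, E}; color green → {F, G}; color yellow → {A, D, H}; color purple → {B}. Each edge has distinct colors on its endpoints.

5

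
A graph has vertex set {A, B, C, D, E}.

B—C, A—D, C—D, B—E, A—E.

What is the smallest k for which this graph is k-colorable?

3

The cycle E-A-D-C-B-E has odd length 5, so it cannot be 2-colored; at least 3 colors are needed.
3 colors suffice: A=2, B=3, C=2, D=1, E=1. No two adjacent vertices share a color.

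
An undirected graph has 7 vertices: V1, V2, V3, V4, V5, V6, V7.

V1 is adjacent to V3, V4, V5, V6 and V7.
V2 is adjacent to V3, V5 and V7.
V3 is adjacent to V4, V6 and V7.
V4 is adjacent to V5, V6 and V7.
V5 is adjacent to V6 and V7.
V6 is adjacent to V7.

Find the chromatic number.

V1, V4, V5, V6, V7 are mutually adjacent (a clique of size 5), so at least 5 colors are needed.
A valid assignment using 5 colors: V1=5, V2=2, V3=4, V4=2, V5=4, V6=3, V7=1. Each edge has distinct colors on its endpoints.

5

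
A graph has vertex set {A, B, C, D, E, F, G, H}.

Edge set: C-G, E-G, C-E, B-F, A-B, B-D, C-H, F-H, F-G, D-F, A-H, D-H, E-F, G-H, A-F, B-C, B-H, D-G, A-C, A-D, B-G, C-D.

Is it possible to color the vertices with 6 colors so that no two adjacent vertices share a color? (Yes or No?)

The chromatic number is 5. A, B, C, D, H are mutually adjacent (a clique of size 5), so at least 5 colors are needed.
A valid assignment using 5 colors: A=4, B=5, C=1, D=2, E=2, F=1, G=4, H=3.
Since 6 ≥ 5, a proper 6-coloring certainly exists.

Yes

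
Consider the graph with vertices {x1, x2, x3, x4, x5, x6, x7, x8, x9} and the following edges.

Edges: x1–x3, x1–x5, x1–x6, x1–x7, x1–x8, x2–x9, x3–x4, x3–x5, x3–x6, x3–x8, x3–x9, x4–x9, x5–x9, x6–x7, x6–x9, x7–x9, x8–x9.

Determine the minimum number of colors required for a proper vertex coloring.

x1, x6, x7 are mutually adjacent, so at least 3 colors are needed.
A valid assignment using 3 colors: x1=R, x2=B, x3=B, x4=G, x5=G, x6=G, x7=B, x8=G, x9=R. Every edge joins two different colors.

3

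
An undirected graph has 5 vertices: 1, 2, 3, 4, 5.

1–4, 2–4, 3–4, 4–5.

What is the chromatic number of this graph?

1 and 4 are adjacent, so at least 2 colors are needed.
2 colors suffice: 1=blue, 2=blue, 3=blue, 4=red, 5=blue. Each edge has distinct colors on its endpoints.

2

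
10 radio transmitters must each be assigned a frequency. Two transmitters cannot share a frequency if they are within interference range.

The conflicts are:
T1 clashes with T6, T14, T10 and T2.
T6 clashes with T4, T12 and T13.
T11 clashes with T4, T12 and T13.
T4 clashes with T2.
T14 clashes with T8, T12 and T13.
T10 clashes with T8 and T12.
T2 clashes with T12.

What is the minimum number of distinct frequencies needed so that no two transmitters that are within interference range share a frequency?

T11 and T13 conflict, so at least 2 frequencies are needed.
2 frequencies suffice: frequency 1 → {T1, T4, T8, T12, T13}; frequency 2 → {T6, T11, T14, T10, T2}. No two conflicting transmitters share a frequency.

2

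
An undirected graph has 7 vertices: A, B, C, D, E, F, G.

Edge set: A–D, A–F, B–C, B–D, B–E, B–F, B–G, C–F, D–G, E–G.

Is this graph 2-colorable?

B, D, G are pairwise adjacent, so at least 3 colors are needed.
So 2 colors are not enough.

No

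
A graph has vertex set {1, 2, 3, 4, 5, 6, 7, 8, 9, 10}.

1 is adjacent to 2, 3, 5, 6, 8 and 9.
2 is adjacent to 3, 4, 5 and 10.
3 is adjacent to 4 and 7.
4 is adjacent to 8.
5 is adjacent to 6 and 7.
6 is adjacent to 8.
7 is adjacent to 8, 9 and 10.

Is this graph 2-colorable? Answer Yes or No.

2, 3, 4 form a triangle, so at least 3 colors are needed.
So 2 colors are not enough.

No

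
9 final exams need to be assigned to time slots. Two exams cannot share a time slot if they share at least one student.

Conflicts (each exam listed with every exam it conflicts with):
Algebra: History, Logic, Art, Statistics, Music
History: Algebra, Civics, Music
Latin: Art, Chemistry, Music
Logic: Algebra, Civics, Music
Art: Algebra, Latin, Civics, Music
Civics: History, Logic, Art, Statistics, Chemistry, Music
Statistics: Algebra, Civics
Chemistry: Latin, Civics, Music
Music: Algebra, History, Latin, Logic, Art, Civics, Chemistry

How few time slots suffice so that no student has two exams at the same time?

History, Civics, Music pairwise conflict, so at least 3 time slots are needed.
A valid assignment using 3 time slots: Algebra=2, History=3, Latin=2, Logic=3, Art=3, Civics=2, Statistics=1, Chemistry=3, Music=1. No two conflicting exams share a time slot.

3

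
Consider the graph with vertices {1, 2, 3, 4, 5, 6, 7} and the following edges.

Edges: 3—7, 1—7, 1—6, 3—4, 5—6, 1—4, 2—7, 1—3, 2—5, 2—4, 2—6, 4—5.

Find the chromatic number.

1, 3, 4 are mutually adjacent, so at least 3 colors are needed.
3 colors suffice: color a → {1, 2}; color b → {4, 6, 7}; color c → {3, 5}. Every edge joins two different colors.

3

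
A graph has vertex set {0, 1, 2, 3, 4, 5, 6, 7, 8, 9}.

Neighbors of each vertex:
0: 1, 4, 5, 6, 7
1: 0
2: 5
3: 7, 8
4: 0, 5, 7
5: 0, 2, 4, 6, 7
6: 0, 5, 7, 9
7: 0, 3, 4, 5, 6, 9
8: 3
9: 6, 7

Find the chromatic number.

4

0, 5, 6, 7 form a clique, so at least 4 colors are needed.
4 colors suffice: color red → {1, 2, 7, 8}; color blue → {0, 3, 9}; color green → {5}; color yellow → {4, 6}. No two adjacent vertices share a color.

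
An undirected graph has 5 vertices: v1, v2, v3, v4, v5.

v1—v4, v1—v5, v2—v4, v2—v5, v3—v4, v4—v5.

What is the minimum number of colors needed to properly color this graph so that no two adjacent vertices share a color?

3

v2, v4, v5 are pairwise adjacent, so at least 3 colors are needed.
3 colors suffice: color R → {v4}; color B → {v3, v5}; color G → {v1, v2}. Every edge joins two different colors.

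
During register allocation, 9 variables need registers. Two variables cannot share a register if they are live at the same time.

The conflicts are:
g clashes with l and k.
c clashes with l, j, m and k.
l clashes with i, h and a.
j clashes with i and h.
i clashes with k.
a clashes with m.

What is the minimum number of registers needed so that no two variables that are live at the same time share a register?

2

c and j conflict, so at least 2 registers are needed.
2 registers suffice: register 1 → {l, j, m, k}; register 2 → {g, c, i, h, a}. Each listed conflict is separated.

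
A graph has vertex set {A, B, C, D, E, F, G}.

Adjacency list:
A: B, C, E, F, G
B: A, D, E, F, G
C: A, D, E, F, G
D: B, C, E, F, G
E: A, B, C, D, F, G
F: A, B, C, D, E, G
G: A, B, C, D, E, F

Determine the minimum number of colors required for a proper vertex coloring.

B, D, E, F, G are mutually adjacent (a clique of size 5), so at least 5 colors are needed.
5 colors suffice: color 1 → {E}; color 2 → {F}; color 3 → {G}; color 4 → {A, D}; color 5 → {B, C}. Every edge joins two different colors.

5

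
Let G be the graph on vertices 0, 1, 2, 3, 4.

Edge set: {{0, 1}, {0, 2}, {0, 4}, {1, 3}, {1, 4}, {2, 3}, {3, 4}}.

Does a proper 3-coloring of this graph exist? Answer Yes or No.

Yes

The chromatic number is 3. 0, 1, 4 are pairwise adjacent, so at least 3 colors are needed.
One proper 3-coloring: 0=b, 1=a, 2=a, 3=b, 4=c.
That is already a proper 3-coloring.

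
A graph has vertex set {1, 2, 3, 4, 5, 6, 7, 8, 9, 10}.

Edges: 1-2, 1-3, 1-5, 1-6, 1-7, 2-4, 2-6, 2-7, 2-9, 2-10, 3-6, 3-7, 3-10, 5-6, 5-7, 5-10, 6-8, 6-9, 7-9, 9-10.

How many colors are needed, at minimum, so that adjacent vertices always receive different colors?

1, 3, 6 are pairwise adjacent, so at least 3 colors are needed.
One proper 3-coloring: 1=c, 2=b, 3=b, 4=a, 5=b, 6=a, 7=a, 8=b, 9=c, 10=a. No two adjacent vertices share a color.

3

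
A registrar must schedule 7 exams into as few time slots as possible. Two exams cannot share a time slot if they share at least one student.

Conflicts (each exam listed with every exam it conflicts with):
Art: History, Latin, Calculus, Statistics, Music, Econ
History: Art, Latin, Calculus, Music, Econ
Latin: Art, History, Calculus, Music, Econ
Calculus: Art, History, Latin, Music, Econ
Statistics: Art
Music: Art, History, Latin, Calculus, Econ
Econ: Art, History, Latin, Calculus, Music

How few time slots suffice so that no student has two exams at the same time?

Art, History, Latin, Calculus, Music, Econ are mutually in conflict, so at least 6 time slots are needed.
6 time slots suffice: Art=1, History=4, Latin=5, Calculus=2, Statistics=2, Music=6, Econ=3. Each listed conflict is separated.

6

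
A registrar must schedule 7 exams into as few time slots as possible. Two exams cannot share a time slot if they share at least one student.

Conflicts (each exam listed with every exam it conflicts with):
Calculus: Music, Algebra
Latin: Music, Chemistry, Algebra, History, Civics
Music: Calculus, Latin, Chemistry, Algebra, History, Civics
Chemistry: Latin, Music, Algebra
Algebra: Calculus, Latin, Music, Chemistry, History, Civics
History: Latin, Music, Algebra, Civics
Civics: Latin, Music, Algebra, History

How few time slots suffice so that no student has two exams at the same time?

5

Latin, Music, Algebra, History, Civics are mutually in conflict, so at least 5 time slots are needed.
A valid assignment using 5 time slots: Calculus=3, Latin=3, Music=1, Chemistry=4, Algebra=2, History=5, Civics=4. No two conflicting exams share a time slot.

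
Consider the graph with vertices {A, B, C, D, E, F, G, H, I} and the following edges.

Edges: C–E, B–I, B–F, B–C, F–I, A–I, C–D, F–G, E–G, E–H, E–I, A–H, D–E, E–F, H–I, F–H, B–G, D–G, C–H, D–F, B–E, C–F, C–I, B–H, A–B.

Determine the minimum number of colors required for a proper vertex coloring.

B, C, E, F, H, I are pairwise adjacent (a clique of size 6), so at least 6 colors are needed.
A valid assignment using 6 colors: A=2, B=1, C=4, D=1, E=3, F=2, G=4, H=5, I=6. Each edge has distinct colors on its endpoints.

6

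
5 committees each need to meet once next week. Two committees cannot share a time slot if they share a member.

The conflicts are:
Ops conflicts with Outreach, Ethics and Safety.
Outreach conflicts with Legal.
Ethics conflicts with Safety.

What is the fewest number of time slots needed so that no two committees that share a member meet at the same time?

3

Ops, Ethics, Safety pairwise conflict, so at least 3 time slots are needed.
Using 3 time slots: Ops=1, Outreach=2, Ethics=3, Legal=1, Safety=2. No two conflicting committees share a time slot.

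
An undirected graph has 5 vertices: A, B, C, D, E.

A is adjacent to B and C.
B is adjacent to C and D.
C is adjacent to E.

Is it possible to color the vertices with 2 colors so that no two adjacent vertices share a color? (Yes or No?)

A, B, C form a triangle, so at least 3 colors are needed.
So 2 colors are not enough.

No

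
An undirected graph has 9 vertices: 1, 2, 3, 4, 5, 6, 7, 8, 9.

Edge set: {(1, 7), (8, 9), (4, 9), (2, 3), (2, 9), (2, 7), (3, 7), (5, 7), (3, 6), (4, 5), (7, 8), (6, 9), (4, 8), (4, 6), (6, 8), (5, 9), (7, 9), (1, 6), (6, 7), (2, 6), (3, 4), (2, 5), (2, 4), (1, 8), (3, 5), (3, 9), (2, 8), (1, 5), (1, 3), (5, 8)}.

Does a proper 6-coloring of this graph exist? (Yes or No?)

The chromatic number is 5. 2, 5, 7, 8, 9 are pairwise adjacent (a clique of size 5), so at least 5 colors are needed.
A valid assignment using 5 colors: 1=b, 2=d, 3=a, 4=c, 5=e, 6=e, 7=c, 8=a, 9=b.
Since 6 ≥ 5, a proper 6-coloring certainly exists.

Yes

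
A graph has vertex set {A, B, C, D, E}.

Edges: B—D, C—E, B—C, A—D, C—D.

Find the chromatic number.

3

B, C, D are mutually adjacent, so at least 3 colors are needed.
One proper 3-coloring: A=2, B=3, C=2, D=1, E=1. Each edge has distinct colors on its endpoints.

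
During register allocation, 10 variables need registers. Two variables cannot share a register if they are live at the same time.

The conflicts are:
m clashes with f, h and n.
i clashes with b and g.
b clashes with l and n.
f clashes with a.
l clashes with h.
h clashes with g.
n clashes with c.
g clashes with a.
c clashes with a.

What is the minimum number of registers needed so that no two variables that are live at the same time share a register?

3

The cycle l-h-g-i-b-l has odd length 5, so it cannot be 2-colored; at least 3 registers are needed.
3 registers suffice: register 1 → {f, l, n, g}; register 2 → {b, h, a}; register 3 → {m, i, c}. Each listed conflict is separated.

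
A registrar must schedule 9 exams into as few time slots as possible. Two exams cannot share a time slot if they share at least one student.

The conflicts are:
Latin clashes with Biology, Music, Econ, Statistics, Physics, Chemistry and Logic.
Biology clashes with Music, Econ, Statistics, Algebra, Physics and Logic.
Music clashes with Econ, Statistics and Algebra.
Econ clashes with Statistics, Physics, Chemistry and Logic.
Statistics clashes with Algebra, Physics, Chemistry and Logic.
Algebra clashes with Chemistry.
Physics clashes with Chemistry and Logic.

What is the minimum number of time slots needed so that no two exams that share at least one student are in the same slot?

6

Latin, Biology, Econ, Statistics, Physics, Logic pairwise conflict, so at least 6 time slots are needed.
A valid assignment using 6 time slots: Latin=3, Biology=4, Music=5, Econ=2, Statistics=1, Algebra=2, Physics=5, Chemistry=4, Logic=6. Every pair that conflicts lands in different time slots.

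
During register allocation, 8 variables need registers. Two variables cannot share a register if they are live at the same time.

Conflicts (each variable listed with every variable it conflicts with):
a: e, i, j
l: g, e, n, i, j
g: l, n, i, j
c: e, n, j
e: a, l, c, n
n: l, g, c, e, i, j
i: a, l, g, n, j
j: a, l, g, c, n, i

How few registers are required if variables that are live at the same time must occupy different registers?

5

l, g, n, i, j pairwise conflict, so at least 5 registers are needed.
5 registers suffice: register 1 → {a, n}; register 2 → {e, j}; register 3 → {l, c}; register 4 → {i}; register 5 → {g}. Each listed conflict is separated.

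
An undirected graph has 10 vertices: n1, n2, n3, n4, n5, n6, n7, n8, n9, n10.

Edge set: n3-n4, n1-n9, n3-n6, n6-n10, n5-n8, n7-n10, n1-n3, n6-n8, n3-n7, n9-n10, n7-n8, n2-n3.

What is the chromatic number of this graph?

The cycle n10-n7-n3-n1-n9-n10 has odd length 5, so it cannot be 2-colored; at least 3 colors are needed.
3 colors suffice: color 1 → {n3, n8, n10}; color 2 → {n1, n2, n4, n5, n6, n7}; color 3 → {n9}. Every edge joins two different colors.

3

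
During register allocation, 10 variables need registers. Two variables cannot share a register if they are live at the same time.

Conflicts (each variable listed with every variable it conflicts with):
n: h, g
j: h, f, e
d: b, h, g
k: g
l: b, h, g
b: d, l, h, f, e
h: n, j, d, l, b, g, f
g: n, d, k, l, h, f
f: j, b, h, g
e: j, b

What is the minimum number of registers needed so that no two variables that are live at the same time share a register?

3

n, h, g all conflict with each other, so at least 3 registers are needed.
3 registers suffice: n=3, j=2, d=3, k=1, l=3, b=2, h=1, g=2, f=3, e=1. Each listed conflict is separated.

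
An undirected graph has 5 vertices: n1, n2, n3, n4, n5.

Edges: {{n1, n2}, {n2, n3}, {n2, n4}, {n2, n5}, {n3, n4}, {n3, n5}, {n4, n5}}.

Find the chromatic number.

n2, n3, n4, n5 are mutually adjacent (a clique of size 4), so at least 4 colors are needed.
One proper 4-coloring: n1=2, n2=1, n3=4, n4=3, n5=2. Each edge has distinct colors on its endpoints.

4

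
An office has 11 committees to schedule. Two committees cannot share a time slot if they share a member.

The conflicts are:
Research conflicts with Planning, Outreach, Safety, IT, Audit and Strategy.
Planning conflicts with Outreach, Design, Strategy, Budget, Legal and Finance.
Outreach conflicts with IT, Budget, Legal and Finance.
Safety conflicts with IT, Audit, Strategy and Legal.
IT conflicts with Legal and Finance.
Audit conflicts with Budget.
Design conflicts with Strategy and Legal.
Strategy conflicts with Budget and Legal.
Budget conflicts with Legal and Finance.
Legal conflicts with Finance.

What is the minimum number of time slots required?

Planning, Outreach, Budget, Legal, Finance pairwise conflict, so at least 5 time slots are needed.
Using 5 time slots: Research=1, Planning=2, Outreach=4, Safety=2, IT=3, Audit=4, Design=3, Strategy=4, Budget=3, Legal=1, Finance=5. Each listed conflict is separated.

5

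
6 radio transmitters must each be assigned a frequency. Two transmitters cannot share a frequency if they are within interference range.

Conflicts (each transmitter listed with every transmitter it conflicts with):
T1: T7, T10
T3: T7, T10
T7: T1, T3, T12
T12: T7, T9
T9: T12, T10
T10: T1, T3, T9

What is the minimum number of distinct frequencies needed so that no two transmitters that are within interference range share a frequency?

3

The cycle T9-T10-T1-T7-T12-T9 has odd length 5, so it cannot be 2-colored; at least 3 frequencies are needed.
3 frequencies suffice: T1=2, T3=2, T7=1, T12=2, T9=3, T10=1. No two conflicting transmitters share a frequency.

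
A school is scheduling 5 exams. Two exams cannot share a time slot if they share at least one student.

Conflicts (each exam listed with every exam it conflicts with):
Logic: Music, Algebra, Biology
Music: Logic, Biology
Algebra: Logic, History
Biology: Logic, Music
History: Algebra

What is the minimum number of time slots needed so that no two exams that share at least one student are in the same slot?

3

Logic, Music, Biology are mutually in conflict, so at least 3 time slots are needed.
3 time slots suffice: time slot 1 → {Logic, History}; time slot 2 → {Algebra, Biology}; time slot 3 → {Music}. No two conflicting exams share a time slot.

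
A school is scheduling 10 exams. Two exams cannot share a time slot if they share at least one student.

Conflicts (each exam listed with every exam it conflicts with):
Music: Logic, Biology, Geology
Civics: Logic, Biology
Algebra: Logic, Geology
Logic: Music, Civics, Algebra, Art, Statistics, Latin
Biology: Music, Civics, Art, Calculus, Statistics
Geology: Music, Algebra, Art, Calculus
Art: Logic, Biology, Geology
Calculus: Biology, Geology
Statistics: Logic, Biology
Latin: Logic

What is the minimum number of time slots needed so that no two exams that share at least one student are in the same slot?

2

Music and Logic conflict, so at least 2 time slots are needed.
A valid assignment using 2 time slots: Music=2, Civics=2, Algebra=2, Logic=1, Biology=1, Geology=1, Art=2, Calculus=2, Statistics=2, Latin=2. No two conflicting exams share a time slot.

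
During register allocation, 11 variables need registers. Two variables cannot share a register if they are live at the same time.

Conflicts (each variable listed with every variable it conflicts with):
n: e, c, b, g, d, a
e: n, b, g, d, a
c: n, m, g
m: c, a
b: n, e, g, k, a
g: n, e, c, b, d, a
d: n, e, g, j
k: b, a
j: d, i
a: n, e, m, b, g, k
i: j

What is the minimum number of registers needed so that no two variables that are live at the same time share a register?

n, e, b, g, a all conflict with each other, so at least 5 registers are needed.
5 registers suffice: register 1 → {c, d, a, i}; register 2 → {m, g, k, j}; register 3 → {n}; register 4 → {b}; register 5 → {e}. No two conflicting variables share a register.

5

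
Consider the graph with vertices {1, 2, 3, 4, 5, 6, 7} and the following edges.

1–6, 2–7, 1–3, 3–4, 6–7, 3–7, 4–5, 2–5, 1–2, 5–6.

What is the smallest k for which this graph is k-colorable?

The cycle 7-6-5-4-3-7 has odd length 5, so it cannot be 2-colored; at least 3 colors are needed.
3 colors suffice: color red → {1, 5, 7}; color blue → {2, 3, 6}; color green → {4}. No two adjacent vertices share a color.

3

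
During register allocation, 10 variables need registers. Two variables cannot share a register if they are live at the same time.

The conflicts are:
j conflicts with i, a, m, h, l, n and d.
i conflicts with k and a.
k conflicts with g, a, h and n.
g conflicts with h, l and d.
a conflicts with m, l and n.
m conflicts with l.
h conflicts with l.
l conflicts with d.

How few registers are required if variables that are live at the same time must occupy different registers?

j, a, m, l pairwise conflict, so at least 4 registers are needed.
Using 4 registers: j=1, i=2, k=1, g=4, a=3, m=4, h=3, l=2, n=2, d=3. No two conflicting variables share a register.

4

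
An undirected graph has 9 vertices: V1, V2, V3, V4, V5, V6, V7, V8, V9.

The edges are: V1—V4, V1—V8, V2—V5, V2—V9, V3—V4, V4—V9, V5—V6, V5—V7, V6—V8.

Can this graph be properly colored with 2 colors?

The cycle V1-V4-V9-V2-V5-V6-V8-V1 has odd length 7, so it cannot be 2-colored; at least 3 colors are needed.
So 2 colors are not enough.

No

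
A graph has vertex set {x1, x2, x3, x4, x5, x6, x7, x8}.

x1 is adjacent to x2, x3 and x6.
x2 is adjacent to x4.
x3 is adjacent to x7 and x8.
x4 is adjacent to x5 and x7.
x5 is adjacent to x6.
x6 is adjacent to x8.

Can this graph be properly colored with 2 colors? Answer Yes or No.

No

The cycle x6-x1-x2-x4-x5-x6 has odd length 5, so it cannot be 2-colored; at least 3 colors are needed.
So 2 colors are not enough.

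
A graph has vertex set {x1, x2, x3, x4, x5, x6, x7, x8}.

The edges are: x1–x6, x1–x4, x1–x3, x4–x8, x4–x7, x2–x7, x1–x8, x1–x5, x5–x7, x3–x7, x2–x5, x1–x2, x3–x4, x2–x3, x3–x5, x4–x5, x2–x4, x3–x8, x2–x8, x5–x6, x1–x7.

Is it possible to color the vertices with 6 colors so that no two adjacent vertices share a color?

The chromatic number is 6. x1, x2, x3, x4, x5, x7 are mutually adjacent (a clique of size 6), so at least 6 colors are needed.
6 colors suffice: color 1 → {x1}; color 2 → {x5, x8}; color 3 → {x2, x6}; color 4 → {x3}; color 5 → {x4}; color 6 → {x7}.
That is already a proper 6-coloring.

Yes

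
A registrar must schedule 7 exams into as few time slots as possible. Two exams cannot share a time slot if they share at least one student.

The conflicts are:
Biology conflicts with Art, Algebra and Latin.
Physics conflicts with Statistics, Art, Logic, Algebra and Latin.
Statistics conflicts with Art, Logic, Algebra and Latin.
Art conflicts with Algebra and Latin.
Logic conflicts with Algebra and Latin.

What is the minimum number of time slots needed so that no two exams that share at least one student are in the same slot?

4

Physics, Statistics, Art, Latin pairwise conflict, so at least 4 time slots are needed.
4 time slots suffice: Biology=3, Physics=4, Statistics=3, Art=2, Logic=2, Algebra=1, Latin=1. Each listed conflict is separated.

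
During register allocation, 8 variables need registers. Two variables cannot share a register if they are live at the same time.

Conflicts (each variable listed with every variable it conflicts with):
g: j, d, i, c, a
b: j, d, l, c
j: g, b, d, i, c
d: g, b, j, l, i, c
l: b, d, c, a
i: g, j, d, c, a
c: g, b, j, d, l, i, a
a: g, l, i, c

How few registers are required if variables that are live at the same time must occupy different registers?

g, j, d, i, c all conflict with each other, so at least 5 registers are needed.
5 registers suffice: g=5, b=5, j=4, d=2, l=3, i=3, c=1, a=2. No two conflicting variables share a register.

5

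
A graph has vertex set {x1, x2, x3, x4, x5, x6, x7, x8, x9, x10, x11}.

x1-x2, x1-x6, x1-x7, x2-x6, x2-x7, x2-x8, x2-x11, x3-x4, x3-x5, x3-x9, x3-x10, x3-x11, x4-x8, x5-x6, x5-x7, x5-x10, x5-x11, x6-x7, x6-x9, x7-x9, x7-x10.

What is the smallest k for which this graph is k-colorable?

x1, x2, x6, x7 form a clique, so at least 4 colors are needed.
4 colors suffice: color R → {x3, x7, x8}; color B → {x4, x6, x10, x11}; color G → {x2, x5, x9}; color Y → {x1}. No two adjacent vertices share a color.

4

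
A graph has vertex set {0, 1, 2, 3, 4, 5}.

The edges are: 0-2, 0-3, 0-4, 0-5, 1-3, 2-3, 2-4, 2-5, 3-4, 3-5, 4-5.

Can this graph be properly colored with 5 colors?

Yes

The chromatic number is 5. 0, 2, 3, 4, 5 are pairwise adjacent (a clique of size 5), so at least 5 colors are needed.
One proper 5-coloring: 0=d, 1=b, 2=b, 3=a, 4=e, 5=c.
That is already a proper 5-coloring.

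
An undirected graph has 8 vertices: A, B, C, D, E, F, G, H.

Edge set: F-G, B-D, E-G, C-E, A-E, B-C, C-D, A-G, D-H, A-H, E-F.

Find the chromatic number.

B, C, D form a triangle, so at least 3 colors are needed.
3 colors suffice: color 1 → {D, E}; color 2 → {A, C, F}; color 3 → {B, G, H}. Each edge has distinct colors on its endpoints.

3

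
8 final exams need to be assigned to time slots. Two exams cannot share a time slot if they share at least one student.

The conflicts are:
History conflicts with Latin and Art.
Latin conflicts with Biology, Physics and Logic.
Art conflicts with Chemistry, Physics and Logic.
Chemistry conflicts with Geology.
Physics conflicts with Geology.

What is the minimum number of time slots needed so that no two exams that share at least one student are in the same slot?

History and Latin conflict, so at least 2 time slots are needed.
2 time slots suffice: time slot 1 → {Latin, Art, Geology}; time slot 2 → {History, Biology, Chemistry, Physics, Logic}. Every pair that conflicts lands in different time slots.

2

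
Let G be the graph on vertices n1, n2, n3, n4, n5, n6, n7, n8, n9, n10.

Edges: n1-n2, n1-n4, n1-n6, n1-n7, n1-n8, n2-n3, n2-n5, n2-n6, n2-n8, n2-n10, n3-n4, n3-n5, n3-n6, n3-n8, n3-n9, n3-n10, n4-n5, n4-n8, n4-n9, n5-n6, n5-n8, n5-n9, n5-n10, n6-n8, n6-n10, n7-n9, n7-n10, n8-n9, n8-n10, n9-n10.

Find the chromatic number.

6

n2, n3, n5, n6, n8, n10 are mutually adjacent (a clique of size 6), so at least 6 colors are needed.
A valid assignment using 6 colors: n1=3, n2=6, n3=3, n4=2, n5=4, n6=5, n7=1, n8=1, n9=5, n10=2. Each edge has distinct colors on its endpoints.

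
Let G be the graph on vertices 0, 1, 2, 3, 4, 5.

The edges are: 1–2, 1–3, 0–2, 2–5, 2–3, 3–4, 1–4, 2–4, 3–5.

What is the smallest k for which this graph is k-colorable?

4

1, 2, 3, 4 are mutually adjacent (a clique of size 4), so at least 4 colors are needed.
4 colors suffice: 0=b, 1=d, 2=a, 3=b, 4=c, 5=c. Each edge has distinct colors on its endpoints.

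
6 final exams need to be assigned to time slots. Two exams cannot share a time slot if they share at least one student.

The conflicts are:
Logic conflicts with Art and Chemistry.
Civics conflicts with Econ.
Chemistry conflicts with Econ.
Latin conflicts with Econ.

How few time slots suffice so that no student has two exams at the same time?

Logic and Art conflict, so at least 2 time slots are needed.
A valid assignment using 2 time slots: Logic=1, Civics=2, Art=2, Chemistry=2, Latin=2, Econ=1. Each listed conflict is separated.

2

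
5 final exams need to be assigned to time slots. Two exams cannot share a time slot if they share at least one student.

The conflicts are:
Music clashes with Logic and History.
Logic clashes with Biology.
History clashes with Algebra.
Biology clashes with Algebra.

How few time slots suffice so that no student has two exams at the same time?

The cycle Logic-Biology-Algebra-History-Music-Logic has odd length 5, so it cannot be 2-colored; at least 3 time slots are needed.
A valid assignment using 3 time slots: Music=1, Logic=3, History=2, Biology=2, Algebra=1. Each listed conflict is separated.

3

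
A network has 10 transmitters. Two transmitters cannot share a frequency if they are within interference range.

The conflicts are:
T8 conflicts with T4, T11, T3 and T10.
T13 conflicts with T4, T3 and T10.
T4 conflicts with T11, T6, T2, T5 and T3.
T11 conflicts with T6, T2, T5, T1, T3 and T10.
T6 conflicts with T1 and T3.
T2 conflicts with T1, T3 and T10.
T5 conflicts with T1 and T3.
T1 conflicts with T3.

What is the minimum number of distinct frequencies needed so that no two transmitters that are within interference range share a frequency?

4

T8, T4, T11, T3 pairwise conflict, so at least 4 frequencies are needed.
4 frequencies suffice: frequency 1 → {T13, T11}; frequency 2 → {T3, T10}; frequency 3 → {T4, T1}; frequency 4 → {T8, T6, T2, T5}. No two conflicting transmitters share a frequency.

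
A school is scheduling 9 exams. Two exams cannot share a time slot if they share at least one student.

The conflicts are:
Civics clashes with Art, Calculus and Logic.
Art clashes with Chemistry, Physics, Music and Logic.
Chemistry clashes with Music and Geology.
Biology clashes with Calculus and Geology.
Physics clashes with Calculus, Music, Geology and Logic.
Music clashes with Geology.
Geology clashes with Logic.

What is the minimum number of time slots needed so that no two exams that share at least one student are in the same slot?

3

Art, Physics, Music pairwise conflict, so at least 3 time slots are needed.
3 time slots suffice: time slot 1 → {Art, Calculus, Geology}; time slot 2 → {Civics, Chemistry, Biology, Physics}; time slot 3 → {Music, Logic}. Each listed conflict is separated.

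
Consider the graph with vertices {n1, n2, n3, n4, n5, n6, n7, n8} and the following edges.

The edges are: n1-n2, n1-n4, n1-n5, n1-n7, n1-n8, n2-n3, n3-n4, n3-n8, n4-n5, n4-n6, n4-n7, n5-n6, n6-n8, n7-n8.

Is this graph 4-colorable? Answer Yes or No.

Yes

The chromatic number is 3. n1, n4, n7 are mutually adjacent, so at least 3 colors are needed.
A valid assignment using 3 colors: n1=1, n2=2, n3=1, n4=2, n5=3, n6=1, n7=3, n8=2.
Since 4 ≥ 3, a proper 4-coloring certainly exists.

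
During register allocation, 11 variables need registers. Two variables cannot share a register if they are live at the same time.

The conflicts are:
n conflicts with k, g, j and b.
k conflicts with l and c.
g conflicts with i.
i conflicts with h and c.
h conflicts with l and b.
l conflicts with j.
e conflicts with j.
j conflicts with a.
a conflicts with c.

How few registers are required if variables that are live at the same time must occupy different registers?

The cycle k-n-b-h-l-k has odd length 5, so it cannot be 2-colored; at least 3 registers are needed.
A valid assignment using 3 registers: n=2, k=1, g=3, i=1, h=2, l=3, e=2, j=1, b=1, a=3, c=2. Every pair that conflicts lands in different registers.

3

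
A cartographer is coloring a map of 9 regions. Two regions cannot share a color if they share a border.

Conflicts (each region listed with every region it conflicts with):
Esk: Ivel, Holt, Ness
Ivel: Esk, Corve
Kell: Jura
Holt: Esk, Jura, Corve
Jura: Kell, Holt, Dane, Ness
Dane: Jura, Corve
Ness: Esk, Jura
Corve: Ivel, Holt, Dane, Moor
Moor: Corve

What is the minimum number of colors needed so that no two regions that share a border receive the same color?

Corve and Moor conflict, so at least 2 colors are needed.
One proper 2-coloring: Esk=1, Ivel=2, Kell=2, Holt=2, Jura=1, Dane=2, Ness=2, Corve=1, Moor=2. Every pair that conflicts lands in different colors.

2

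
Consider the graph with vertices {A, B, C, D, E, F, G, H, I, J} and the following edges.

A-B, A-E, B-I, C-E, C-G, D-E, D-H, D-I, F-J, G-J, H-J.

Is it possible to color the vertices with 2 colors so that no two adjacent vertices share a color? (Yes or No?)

No

The cycle D-I-B-A-E-D has odd length 5, so it cannot be 2-colored; at least 3 colors are needed.
So 2 colors are not enough.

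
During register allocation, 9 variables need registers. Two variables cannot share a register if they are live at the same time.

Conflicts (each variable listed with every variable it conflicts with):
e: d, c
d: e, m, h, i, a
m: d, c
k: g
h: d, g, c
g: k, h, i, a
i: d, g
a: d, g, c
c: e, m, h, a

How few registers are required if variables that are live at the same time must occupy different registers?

2

k and g conflict, so at least 2 registers are needed.
A valid assignment using 2 registers: e=2, d=1, m=2, k=2, h=2, g=1, i=2, a=2, c=1. Each listed conflict is separated.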